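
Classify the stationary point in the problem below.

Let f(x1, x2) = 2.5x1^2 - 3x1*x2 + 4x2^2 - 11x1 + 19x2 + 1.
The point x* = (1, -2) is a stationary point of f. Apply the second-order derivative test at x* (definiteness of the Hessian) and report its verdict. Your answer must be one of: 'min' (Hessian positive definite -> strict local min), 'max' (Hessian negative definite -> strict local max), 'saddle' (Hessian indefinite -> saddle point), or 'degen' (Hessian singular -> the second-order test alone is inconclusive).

Compute the Hessian H = grad^2 f:
  H = [[5, -3], [-3, 8]]
Verify stationarity: grad f(x*) = H x* + g = (0, 0).
Eigenvalues of H: 3.1459, 9.8541.
Both eigenvalues > 0, so H is positive definite -> x* is a strict local min.

min


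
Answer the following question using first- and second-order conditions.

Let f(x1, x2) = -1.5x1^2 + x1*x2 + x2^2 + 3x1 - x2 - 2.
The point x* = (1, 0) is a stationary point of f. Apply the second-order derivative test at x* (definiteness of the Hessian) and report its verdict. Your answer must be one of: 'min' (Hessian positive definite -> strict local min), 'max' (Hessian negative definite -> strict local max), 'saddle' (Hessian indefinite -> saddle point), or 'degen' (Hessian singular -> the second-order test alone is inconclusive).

Compute the Hessian H = grad^2 f:
  H = [[-3, 1], [1, 2]]
Verify stationarity: grad f(x*) = H x* + g = (0, 0).
Eigenvalues of H: -3.1926, 2.1926.
Eigenvalues have mixed signs, so H is indefinite -> x* is a saddle point.

saddle


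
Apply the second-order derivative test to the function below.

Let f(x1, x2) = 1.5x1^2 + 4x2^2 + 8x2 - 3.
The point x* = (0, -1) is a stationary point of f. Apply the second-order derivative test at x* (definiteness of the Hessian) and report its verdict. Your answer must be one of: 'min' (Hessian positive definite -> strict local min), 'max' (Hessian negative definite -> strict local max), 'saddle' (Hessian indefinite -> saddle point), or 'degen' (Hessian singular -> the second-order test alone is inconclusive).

Compute the Hessian H = grad^2 f:
  H = [[3, 0], [0, 8]]
Verify stationarity: grad f(x*) = H x* + g = (0, 0).
Eigenvalues of H: 3, 8.
Both eigenvalues > 0, so H is positive definite -> x* is a strict local min.

min


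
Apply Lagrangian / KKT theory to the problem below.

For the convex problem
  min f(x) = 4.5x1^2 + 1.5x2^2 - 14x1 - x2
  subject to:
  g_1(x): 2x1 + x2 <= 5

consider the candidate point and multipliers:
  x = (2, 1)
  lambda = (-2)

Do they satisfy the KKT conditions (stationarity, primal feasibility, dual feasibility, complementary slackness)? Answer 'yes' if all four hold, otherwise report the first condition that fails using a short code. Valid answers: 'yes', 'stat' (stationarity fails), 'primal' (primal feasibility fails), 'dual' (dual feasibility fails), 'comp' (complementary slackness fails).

Gradient of f: grad f(x) = Q x + c = (4, 2)
Constraint values g_i(x) = a_i^T x - b_i:
  g_1((2, 1)) = 0
Stationarity residual: grad f(x) + sum_i lambda_i a_i = (0, 0)
  -> stationarity OK
Primal feasibility (all g_i <= 0): OK
Dual feasibility (all lambda_i >= 0): FAILS
Complementary slackness (lambda_i * g_i(x) = 0 for all i): OK

Verdict: the first failing condition is dual_feasibility -> dual.

dual


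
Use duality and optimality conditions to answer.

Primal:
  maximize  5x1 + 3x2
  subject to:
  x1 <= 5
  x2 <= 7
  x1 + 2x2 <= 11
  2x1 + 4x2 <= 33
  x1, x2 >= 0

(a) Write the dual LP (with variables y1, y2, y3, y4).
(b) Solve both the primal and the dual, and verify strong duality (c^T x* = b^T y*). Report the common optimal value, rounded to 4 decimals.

The standard primal-dual pair for 'max c^T x s.t. A x <= b, x >= 0' is:
  Dual:  min b^T y  s.t.  A^T y >= c,  y >= 0.

So the dual LP is:
  minimize  5y1 + 7y2 + 11y3 + 33y4
  subject to:
    y1 + y3 + 2y4 >= 5
    y2 + 2y3 + 4y4 >= 3
    y1, y2, y3, y4 >= 0

Solving the primal: x* = (5, 3).
  primal value c^T x* = 34.
Solving the dual: y* = (3.5, 0, 1.5, 0).
  dual value b^T y* = 34.
Strong duality: c^T x* = b^T y*. Confirmed.

34


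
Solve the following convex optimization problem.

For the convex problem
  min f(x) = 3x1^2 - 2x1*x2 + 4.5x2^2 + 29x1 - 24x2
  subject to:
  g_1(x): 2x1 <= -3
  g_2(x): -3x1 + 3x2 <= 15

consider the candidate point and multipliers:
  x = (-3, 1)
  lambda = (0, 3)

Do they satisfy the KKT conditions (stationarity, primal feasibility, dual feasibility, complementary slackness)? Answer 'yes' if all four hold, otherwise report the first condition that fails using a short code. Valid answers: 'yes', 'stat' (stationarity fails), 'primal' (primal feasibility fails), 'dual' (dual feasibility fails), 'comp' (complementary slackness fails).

Gradient of f: grad f(x) = Q x + c = (9, -9)
Constraint values g_i(x) = a_i^T x - b_i:
  g_1((-3, 1)) = -3
  g_2((-3, 1)) = -3
Stationarity residual: grad f(x) + sum_i lambda_i a_i = (0, 0)
  -> stationarity OK
Primal feasibility (all g_i <= 0): OK
Dual feasibility (all lambda_i >= 0): OK
Complementary slackness (lambda_i * g_i(x) = 0 for all i): FAILS

Verdict: the first failing condition is complementary_slackness -> comp.

comp


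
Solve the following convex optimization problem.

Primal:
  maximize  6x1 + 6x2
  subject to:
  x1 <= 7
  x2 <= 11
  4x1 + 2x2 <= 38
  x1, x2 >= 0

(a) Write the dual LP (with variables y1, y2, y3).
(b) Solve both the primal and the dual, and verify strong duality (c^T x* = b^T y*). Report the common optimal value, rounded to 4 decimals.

The standard primal-dual pair for 'max c^T x s.t. A x <= b, x >= 0' is:
  Dual:  min b^T y  s.t.  A^T y >= c,  y >= 0.

So the dual LP is:
  minimize  7y1 + 11y2 + 38y3
  subject to:
    y1 + 4y3 >= 6
    y2 + 2y3 >= 6
    y1, y2, y3 >= 0

Solving the primal: x* = (4, 11).
  primal value c^T x* = 90.
Solving the dual: y* = (0, 3, 1.5).
  dual value b^T y* = 90.
Strong duality: c^T x* = b^T y*. Confirmed.

90


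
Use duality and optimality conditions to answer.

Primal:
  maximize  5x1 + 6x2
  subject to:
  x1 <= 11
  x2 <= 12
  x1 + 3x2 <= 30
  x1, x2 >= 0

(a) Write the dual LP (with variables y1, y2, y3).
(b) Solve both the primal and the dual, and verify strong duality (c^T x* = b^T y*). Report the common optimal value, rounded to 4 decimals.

The standard primal-dual pair for 'max c^T x s.t. A x <= b, x >= 0' is:
  Dual:  min b^T y  s.t.  A^T y >= c,  y >= 0.

So the dual LP is:
  minimize  11y1 + 12y2 + 30y3
  subject to:
    y1 + y3 >= 5
    y2 + 3y3 >= 6
    y1, y2, y3 >= 0

Solving the primal: x* = (11, 6.3333).
  primal value c^T x* = 93.
Solving the dual: y* = (3, 0, 2).
  dual value b^T y* = 93.
Strong duality: c^T x* = b^T y*. Confirmed.

93


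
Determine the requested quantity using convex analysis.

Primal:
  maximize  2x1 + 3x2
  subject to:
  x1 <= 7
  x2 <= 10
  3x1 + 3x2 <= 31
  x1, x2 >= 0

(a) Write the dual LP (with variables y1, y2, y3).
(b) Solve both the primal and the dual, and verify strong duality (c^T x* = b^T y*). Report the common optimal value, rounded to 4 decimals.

The standard primal-dual pair for 'max c^T x s.t. A x <= b, x >= 0' is:
  Dual:  min b^T y  s.t.  A^T y >= c,  y >= 0.

So the dual LP is:
  minimize  7y1 + 10y2 + 31y3
  subject to:
    y1 + 3y3 >= 2
    y2 + 3y3 >= 3
    y1, y2, y3 >= 0

Solving the primal: x* = (0.3333, 10).
  primal value c^T x* = 30.6667.
Solving the dual: y* = (0, 1, 0.6667).
  dual value b^T y* = 30.6667.
Strong duality: c^T x* = b^T y*. Confirmed.

30.6667


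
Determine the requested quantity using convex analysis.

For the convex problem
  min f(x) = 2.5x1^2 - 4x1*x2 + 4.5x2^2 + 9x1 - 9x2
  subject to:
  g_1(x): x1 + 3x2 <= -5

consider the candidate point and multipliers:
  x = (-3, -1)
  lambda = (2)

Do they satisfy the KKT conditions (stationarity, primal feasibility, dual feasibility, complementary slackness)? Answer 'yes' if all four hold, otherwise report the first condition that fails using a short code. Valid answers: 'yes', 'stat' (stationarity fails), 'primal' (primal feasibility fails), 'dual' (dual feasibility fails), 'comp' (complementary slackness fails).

Gradient of f: grad f(x) = Q x + c = (-2, -6)
Constraint values g_i(x) = a_i^T x - b_i:
  g_1((-3, -1)) = -1
Stationarity residual: grad f(x) + sum_i lambda_i a_i = (0, 0)
  -> stationarity OK
Primal feasibility (all g_i <= 0): OK
Dual feasibility (all lambda_i >= 0): OK
Complementary slackness (lambda_i * g_i(x) = 0 for all i): FAILS

Verdict: the first failing condition is complementary_slackness -> comp.

comp


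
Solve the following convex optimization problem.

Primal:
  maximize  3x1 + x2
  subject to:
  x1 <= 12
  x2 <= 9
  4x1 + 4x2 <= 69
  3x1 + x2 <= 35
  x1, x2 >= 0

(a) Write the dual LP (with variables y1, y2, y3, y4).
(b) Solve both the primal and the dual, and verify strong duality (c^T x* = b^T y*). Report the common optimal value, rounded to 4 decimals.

The standard primal-dual pair for 'max c^T x s.t. A x <= b, x >= 0' is:
  Dual:  min b^T y  s.t.  A^T y >= c,  y >= 0.

So the dual LP is:
  minimize  12y1 + 9y2 + 69y3 + 35y4
  subject to:
    y1 + 4y3 + 3y4 >= 3
    y2 + 4y3 + y4 >= 1
    y1, y2, y3, y4 >= 0

Solving the primal: x* = (8.875, 8.375).
  primal value c^T x* = 35.
Solving the dual: y* = (0, 0, 0, 1).
  dual value b^T y* = 35.
Strong duality: c^T x* = b^T y*. Confirmed.

35


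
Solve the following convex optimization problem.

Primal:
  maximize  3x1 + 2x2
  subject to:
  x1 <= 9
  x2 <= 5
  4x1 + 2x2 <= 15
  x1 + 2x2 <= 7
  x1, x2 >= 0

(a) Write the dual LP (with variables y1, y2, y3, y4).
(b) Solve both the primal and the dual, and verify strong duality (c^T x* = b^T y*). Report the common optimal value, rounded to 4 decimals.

The standard primal-dual pair for 'max c^T x s.t. A x <= b, x >= 0' is:
  Dual:  min b^T y  s.t.  A^T y >= c,  y >= 0.

So the dual LP is:
  minimize  9y1 + 5y2 + 15y3 + 7y4
  subject to:
    y1 + 4y3 + y4 >= 3
    y2 + 2y3 + 2y4 >= 2
    y1, y2, y3, y4 >= 0

Solving the primal: x* = (2.6667, 2.1667).
  primal value c^T x* = 12.3333.
Solving the dual: y* = (0, 0, 0.6667, 0.3333).
  dual value b^T y* = 12.3333.
Strong duality: c^T x* = b^T y*. Confirmed.

12.3333


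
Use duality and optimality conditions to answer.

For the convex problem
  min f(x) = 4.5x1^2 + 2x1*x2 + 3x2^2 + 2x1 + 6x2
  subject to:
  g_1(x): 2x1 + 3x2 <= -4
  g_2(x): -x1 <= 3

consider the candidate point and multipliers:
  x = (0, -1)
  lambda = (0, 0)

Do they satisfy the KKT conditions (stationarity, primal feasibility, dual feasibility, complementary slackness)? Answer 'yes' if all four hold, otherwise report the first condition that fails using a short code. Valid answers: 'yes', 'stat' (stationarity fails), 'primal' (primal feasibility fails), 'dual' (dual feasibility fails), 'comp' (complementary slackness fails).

Gradient of f: grad f(x) = Q x + c = (0, 0)
Constraint values g_i(x) = a_i^T x - b_i:
  g_1((0, -1)) = 1
  g_2((0, -1)) = -3
Stationarity residual: grad f(x) + sum_i lambda_i a_i = (0, 0)
  -> stationarity OK
Primal feasibility (all g_i <= 0): FAILS
Dual feasibility (all lambda_i >= 0): OK
Complementary slackness (lambda_i * g_i(x) = 0 for all i): OK

Verdict: the first failing condition is primal_feasibility -> primal.

primal


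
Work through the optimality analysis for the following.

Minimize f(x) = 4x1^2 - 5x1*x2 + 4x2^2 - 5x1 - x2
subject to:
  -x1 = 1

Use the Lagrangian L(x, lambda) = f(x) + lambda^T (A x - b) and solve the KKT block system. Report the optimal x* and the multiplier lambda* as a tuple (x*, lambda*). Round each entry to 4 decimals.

Form the Lagrangian:
  L(x, lambda) = (1/2) x^T Q x + c^T x + lambda^T (A x - b)
Stationarity (grad_x L = 0): Q x + c + A^T lambda = 0.
Primal feasibility: A x = b.

This gives the KKT block system:
  [ Q   A^T ] [ x     ]   [-c ]
  [ A    0  ] [ lambda ] = [ b ]

Solving the linear system:
  x*      = (-1, -0.5)
  lambda* = (-10.5)
  f(x*)   = 8

x* = (-1, -0.5), lambda* = (-10.5)


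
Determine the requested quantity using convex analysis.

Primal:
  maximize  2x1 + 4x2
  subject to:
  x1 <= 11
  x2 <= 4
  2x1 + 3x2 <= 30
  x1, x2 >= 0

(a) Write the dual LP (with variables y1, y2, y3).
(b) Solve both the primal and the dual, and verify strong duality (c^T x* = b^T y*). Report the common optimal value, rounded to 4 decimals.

The standard primal-dual pair for 'max c^T x s.t. A x <= b, x >= 0' is:
  Dual:  min b^T y  s.t.  A^T y >= c,  y >= 0.

So the dual LP is:
  minimize  11y1 + 4y2 + 30y3
  subject to:
    y1 + 2y3 >= 2
    y2 + 3y3 >= 4
    y1, y2, y3 >= 0

Solving the primal: x* = (9, 4).
  primal value c^T x* = 34.
Solving the dual: y* = (0, 1, 1).
  dual value b^T y* = 34.
Strong duality: c^T x* = b^T y*. Confirmed.

34


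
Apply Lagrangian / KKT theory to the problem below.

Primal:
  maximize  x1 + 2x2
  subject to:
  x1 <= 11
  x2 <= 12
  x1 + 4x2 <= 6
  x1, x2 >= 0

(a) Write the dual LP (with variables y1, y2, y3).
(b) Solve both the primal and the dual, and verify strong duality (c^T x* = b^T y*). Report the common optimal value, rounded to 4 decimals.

The standard primal-dual pair for 'max c^T x s.t. A x <= b, x >= 0' is:
  Dual:  min b^T y  s.t.  A^T y >= c,  y >= 0.

So the dual LP is:
  minimize  11y1 + 12y2 + 6y3
  subject to:
    y1 + y3 >= 1
    y2 + 4y3 >= 2
    y1, y2, y3 >= 0

Solving the primal: x* = (6, 0).
  primal value c^T x* = 6.
Solving the dual: y* = (0, 0, 1).
  dual value b^T y* = 6.
Strong duality: c^T x* = b^T y*. Confirmed.

6


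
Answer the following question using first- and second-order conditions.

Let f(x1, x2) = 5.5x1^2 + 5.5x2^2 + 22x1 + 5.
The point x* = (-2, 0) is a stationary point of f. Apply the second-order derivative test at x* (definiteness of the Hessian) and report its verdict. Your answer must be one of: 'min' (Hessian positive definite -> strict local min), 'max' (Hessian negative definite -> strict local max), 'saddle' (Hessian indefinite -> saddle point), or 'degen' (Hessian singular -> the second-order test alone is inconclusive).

Compute the Hessian H = grad^2 f:
  H = [[11, 0], [0, 11]]
Verify stationarity: grad f(x*) = H x* + g = (0, 0).
Eigenvalues of H: 11, 11.
Both eigenvalues > 0, so H is positive definite -> x* is a strict local min.

min


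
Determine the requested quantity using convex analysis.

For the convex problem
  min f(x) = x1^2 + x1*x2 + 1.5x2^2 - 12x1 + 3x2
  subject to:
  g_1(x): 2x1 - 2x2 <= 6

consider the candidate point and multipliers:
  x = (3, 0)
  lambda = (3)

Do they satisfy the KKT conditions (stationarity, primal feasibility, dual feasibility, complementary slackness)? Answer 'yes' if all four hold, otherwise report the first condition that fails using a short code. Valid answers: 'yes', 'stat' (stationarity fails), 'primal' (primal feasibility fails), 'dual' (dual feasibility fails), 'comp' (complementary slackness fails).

Gradient of f: grad f(x) = Q x + c = (-6, 6)
Constraint values g_i(x) = a_i^T x - b_i:
  g_1((3, 0)) = 0
Stationarity residual: grad f(x) + sum_i lambda_i a_i = (0, 0)
  -> stationarity OK
Primal feasibility (all g_i <= 0): OK
Dual feasibility (all lambda_i >= 0): OK
Complementary slackness (lambda_i * g_i(x) = 0 for all i): OK

Verdict: yes, KKT holds.

yes


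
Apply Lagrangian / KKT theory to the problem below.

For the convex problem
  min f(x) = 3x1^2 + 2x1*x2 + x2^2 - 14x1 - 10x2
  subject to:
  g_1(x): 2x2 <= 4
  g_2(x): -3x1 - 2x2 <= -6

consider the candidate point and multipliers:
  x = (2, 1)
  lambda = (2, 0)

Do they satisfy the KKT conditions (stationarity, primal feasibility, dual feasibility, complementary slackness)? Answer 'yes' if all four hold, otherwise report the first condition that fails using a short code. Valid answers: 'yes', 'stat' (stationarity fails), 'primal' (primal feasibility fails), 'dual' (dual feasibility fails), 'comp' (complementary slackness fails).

Gradient of f: grad f(x) = Q x + c = (0, -4)
Constraint values g_i(x) = a_i^T x - b_i:
  g_1((2, 1)) = -2
  g_2((2, 1)) = -2
Stationarity residual: grad f(x) + sum_i lambda_i a_i = (0, 0)
  -> stationarity OK
Primal feasibility (all g_i <= 0): OK
Dual feasibility (all lambda_i >= 0): OK
Complementary slackness (lambda_i * g_i(x) = 0 for all i): FAILS

Verdict: the first failing condition is complementary_slackness -> comp.

comp


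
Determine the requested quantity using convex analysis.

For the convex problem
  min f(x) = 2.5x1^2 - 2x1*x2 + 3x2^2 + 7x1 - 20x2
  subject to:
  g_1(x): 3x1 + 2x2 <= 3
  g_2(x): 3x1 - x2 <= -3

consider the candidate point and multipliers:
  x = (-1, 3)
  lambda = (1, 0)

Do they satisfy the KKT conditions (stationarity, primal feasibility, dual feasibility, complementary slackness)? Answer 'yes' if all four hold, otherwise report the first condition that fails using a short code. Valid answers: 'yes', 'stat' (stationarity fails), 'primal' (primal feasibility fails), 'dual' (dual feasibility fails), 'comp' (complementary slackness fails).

Gradient of f: grad f(x) = Q x + c = (-4, 0)
Constraint values g_i(x) = a_i^T x - b_i:
  g_1((-1, 3)) = 0
  g_2((-1, 3)) = -3
Stationarity residual: grad f(x) + sum_i lambda_i a_i = (-1, 2)
  -> stationarity FAILS
Primal feasibility (all g_i <= 0): OK
Dual feasibility (all lambda_i >= 0): OK
Complementary slackness (lambda_i * g_i(x) = 0 for all i): OK

Verdict: the first failing condition is stationarity -> stat.

stat


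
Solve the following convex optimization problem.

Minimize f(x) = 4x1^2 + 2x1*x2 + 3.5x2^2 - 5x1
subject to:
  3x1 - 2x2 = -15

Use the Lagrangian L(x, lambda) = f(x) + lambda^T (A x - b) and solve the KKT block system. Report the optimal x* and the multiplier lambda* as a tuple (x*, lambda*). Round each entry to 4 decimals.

Form the Lagrangian:
  L(x, lambda) = (1/2) x^T Q x + c^T x + lambda^T (A x - b)
Stationarity (grad_x L = 0): Q x + c + A^T lambda = 0.
Primal feasibility: A x = b.

This gives the KKT block system:
  [ Q   A^T ] [ x     ]   [-c ]
  [ A    0  ] [ lambda ] = [ b ]

Solving the linear system:
  x*      = (-2.9832, 3.0252)
  lambda* = (7.605)
  f(x*)   = 64.4958

x* = (-2.9832, 3.0252), lambda* = (7.605)


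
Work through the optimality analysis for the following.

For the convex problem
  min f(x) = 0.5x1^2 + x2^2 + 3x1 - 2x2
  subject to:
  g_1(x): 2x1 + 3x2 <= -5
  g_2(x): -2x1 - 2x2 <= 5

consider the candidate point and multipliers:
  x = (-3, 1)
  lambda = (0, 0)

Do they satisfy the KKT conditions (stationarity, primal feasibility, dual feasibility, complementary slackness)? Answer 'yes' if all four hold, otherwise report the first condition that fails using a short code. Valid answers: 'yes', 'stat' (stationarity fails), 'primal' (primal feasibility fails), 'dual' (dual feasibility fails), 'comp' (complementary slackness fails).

Gradient of f: grad f(x) = Q x + c = (0, 0)
Constraint values g_i(x) = a_i^T x - b_i:
  g_1((-3, 1)) = 2
  g_2((-3, 1)) = -1
Stationarity residual: grad f(x) + sum_i lambda_i a_i = (0, 0)
  -> stationarity OK
Primal feasibility (all g_i <= 0): FAILS
Dual feasibility (all lambda_i >= 0): OK
Complementary slackness (lambda_i * g_i(x) = 0 for all i): OK

Verdict: the first failing condition is primal_feasibility -> primal.

primal


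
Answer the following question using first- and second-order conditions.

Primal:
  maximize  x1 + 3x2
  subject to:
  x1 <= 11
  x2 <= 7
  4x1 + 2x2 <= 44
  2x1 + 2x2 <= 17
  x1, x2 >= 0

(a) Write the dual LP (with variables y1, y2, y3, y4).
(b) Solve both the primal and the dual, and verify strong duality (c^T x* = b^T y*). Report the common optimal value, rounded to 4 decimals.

The standard primal-dual pair for 'max c^T x s.t. A x <= b, x >= 0' is:
  Dual:  min b^T y  s.t.  A^T y >= c,  y >= 0.

So the dual LP is:
  minimize  11y1 + 7y2 + 44y3 + 17y4
  subject to:
    y1 + 4y3 + 2y4 >= 1
    y2 + 2y3 + 2y4 >= 3
    y1, y2, y3, y4 >= 0

Solving the primal: x* = (1.5, 7).
  primal value c^T x* = 22.5.
Solving the dual: y* = (0, 2, 0, 0.5).
  dual value b^T y* = 22.5.
Strong duality: c^T x* = b^T y*. Confirmed.

22.5


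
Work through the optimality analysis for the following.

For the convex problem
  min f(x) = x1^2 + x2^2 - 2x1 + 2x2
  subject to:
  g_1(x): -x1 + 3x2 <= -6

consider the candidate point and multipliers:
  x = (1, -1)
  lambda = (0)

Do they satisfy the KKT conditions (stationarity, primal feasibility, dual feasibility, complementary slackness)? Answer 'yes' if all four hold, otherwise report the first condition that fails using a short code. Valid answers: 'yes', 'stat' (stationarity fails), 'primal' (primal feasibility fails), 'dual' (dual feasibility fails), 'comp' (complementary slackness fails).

Gradient of f: grad f(x) = Q x + c = (0, 0)
Constraint values g_i(x) = a_i^T x - b_i:
  g_1((1, -1)) = 2
Stationarity residual: grad f(x) + sum_i lambda_i a_i = (0, 0)
  -> stationarity OK
Primal feasibility (all g_i <= 0): FAILS
Dual feasibility (all lambda_i >= 0): OK
Complementary slackness (lambda_i * g_i(x) = 0 for all i): OK

Verdict: the first failing condition is primal_feasibility -> primal.

primal


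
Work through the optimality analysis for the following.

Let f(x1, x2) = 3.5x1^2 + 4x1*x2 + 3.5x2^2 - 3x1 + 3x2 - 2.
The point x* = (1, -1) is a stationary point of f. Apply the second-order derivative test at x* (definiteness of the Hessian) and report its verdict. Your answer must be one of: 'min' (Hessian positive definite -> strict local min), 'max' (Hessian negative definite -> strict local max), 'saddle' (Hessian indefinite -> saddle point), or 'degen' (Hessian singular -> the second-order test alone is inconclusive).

Compute the Hessian H = grad^2 f:
  H = [[7, 4], [4, 7]]
Verify stationarity: grad f(x*) = H x* + g = (0, 0).
Eigenvalues of H: 3, 11.
Both eigenvalues > 0, so H is positive definite -> x* is a strict local min.

min


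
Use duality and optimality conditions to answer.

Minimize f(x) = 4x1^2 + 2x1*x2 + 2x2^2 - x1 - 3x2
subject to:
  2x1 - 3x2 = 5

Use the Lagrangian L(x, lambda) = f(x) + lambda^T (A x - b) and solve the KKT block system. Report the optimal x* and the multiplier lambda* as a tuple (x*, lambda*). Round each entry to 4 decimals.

Form the Lagrangian:
  L(x, lambda) = (1/2) x^T Q x + c^T x + lambda^T (A x - b)
Stationarity (grad_x L = 0): Q x + c + A^T lambda = 0.
Primal feasibility: A x = b.

This gives the KKT block system:
  [ Q   A^T ] [ x     ]   [-c ]
  [ A    0  ] [ lambda ] = [ b ]

Solving the linear system:
  x*      = (0.8661, -1.0893)
  lambda* = (-1.875)
  f(x*)   = 5.8884

x* = (0.8661, -1.0893), lambda* = (-1.875)


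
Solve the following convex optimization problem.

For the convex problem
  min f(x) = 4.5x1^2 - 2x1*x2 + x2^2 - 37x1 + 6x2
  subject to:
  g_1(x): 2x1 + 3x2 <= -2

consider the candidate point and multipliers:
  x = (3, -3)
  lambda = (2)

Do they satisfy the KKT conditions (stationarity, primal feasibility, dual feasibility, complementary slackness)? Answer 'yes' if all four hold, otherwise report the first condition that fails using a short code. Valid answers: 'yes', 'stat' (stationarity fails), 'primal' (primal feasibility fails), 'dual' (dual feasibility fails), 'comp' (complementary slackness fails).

Gradient of f: grad f(x) = Q x + c = (-4, -6)
Constraint values g_i(x) = a_i^T x - b_i:
  g_1((3, -3)) = -1
Stationarity residual: grad f(x) + sum_i lambda_i a_i = (0, 0)
  -> stationarity OK
Primal feasibility (all g_i <= 0): OK
Dual feasibility (all lambda_i >= 0): OK
Complementary slackness (lambda_i * g_i(x) = 0 for all i): FAILS

Verdict: the first failing condition is complementary_slackness -> comp.

comp


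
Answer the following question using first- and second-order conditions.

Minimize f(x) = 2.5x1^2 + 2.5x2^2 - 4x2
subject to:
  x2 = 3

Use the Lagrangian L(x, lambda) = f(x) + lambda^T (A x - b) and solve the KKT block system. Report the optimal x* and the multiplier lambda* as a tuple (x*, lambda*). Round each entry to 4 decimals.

Form the Lagrangian:
  L(x, lambda) = (1/2) x^T Q x + c^T x + lambda^T (A x - b)
Stationarity (grad_x L = 0): Q x + c + A^T lambda = 0.
Primal feasibility: A x = b.

This gives the KKT block system:
  [ Q   A^T ] [ x     ]   [-c ]
  [ A    0  ] [ lambda ] = [ b ]

Solving the linear system:
  x*      = (0, 3)
  lambda* = (-11)
  f(x*)   = 10.5

x* = (0, 3), lambda* = (-11)


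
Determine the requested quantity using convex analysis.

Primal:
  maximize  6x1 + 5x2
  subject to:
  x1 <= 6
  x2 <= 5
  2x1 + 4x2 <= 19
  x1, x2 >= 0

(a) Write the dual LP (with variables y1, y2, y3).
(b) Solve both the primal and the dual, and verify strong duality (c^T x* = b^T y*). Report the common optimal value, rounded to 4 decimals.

The standard primal-dual pair for 'max c^T x s.t. A x <= b, x >= 0' is:
  Dual:  min b^T y  s.t.  A^T y >= c,  y >= 0.

So the dual LP is:
  minimize  6y1 + 5y2 + 19y3
  subject to:
    y1 + 2y3 >= 6
    y2 + 4y3 >= 5
    y1, y2, y3 >= 0

Solving the primal: x* = (6, 1.75).
  primal value c^T x* = 44.75.
Solving the dual: y* = (3.5, 0, 1.25).
  dual value b^T y* = 44.75.
Strong duality: c^T x* = b^T y*. Confirmed.

44.75


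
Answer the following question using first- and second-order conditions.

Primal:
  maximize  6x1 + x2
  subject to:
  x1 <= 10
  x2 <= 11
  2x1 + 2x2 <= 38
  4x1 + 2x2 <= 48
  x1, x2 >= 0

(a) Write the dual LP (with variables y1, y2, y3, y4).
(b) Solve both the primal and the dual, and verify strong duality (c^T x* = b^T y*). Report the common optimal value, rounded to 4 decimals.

The standard primal-dual pair for 'max c^T x s.t. A x <= b, x >= 0' is:
  Dual:  min b^T y  s.t.  A^T y >= c,  y >= 0.

So the dual LP is:
  minimize  10y1 + 11y2 + 38y3 + 48y4
  subject to:
    y1 + 2y3 + 4y4 >= 6
    y2 + 2y3 + 2y4 >= 1
    y1, y2, y3, y4 >= 0

Solving the primal: x* = (10, 4).
  primal value c^T x* = 64.
Solving the dual: y* = (4, 0, 0, 0.5).
  dual value b^T y* = 64.
Strong duality: c^T x* = b^T y*. Confirmed.

64


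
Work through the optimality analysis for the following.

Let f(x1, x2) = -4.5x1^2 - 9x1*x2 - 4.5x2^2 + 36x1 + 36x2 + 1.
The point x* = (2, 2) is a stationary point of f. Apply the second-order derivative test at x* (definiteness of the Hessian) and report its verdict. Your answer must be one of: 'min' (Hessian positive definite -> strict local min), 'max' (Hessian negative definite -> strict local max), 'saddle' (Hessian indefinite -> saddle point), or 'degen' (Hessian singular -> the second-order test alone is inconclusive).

Compute the Hessian H = grad^2 f:
  H = [[-9, -9], [-9, -9]]
Verify stationarity: grad f(x*) = H x* + g = (0, 0).
Eigenvalues of H: -18, 0.
H has a zero eigenvalue (singular; negative semidefinite but not definite), so H is neither positive definite, negative definite, nor indefinite. The second-order test alone is inconclusive -> degen.
(Indeed, f is constant along the null direction of H through x*, so x* is not a strict local extremum.)

degen


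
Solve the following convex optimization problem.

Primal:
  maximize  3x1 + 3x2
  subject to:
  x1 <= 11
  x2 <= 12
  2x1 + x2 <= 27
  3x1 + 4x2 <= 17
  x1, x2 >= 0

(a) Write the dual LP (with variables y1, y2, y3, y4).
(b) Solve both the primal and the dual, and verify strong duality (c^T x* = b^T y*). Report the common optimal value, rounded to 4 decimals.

The standard primal-dual pair for 'max c^T x s.t. A x <= b, x >= 0' is:
  Dual:  min b^T y  s.t.  A^T y >= c,  y >= 0.

So the dual LP is:
  minimize  11y1 + 12y2 + 27y3 + 17y4
  subject to:
    y1 + 2y3 + 3y4 >= 3
    y2 + y3 + 4y4 >= 3
    y1, y2, y3, y4 >= 0

Solving the primal: x* = (5.6667, 0).
  primal value c^T x* = 17.
Solving the dual: y* = (0, 0, 0, 1).
  dual value b^T y* = 17.
Strong duality: c^T x* = b^T y*. Confirmed.

17


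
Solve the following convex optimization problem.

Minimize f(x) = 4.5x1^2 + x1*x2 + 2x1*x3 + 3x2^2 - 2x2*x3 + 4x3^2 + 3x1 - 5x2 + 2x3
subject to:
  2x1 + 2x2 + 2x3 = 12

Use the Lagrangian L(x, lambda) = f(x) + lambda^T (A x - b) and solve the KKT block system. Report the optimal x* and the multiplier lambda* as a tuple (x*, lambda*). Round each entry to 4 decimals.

Form the Lagrangian:
  L(x, lambda) = (1/2) x^T Q x + c^T x + lambda^T (A x - b)
Stationarity (grad_x L = 0): Q x + c + A^T lambda = 0.
Primal feasibility: A x = b.

This gives the KKT block system:
  [ Q   A^T ] [ x     ]   [-c ]
  [ A    0  ] [ lambda ] = [ b ]

Solving the linear system:
  x*      = (0.1765, 3.634, 2.1895)
  lambda* = (-6.3007)
  f(x*)   = 31.1732

x* = (0.1765, 3.634, 2.1895), lambda* = (-6.3007)


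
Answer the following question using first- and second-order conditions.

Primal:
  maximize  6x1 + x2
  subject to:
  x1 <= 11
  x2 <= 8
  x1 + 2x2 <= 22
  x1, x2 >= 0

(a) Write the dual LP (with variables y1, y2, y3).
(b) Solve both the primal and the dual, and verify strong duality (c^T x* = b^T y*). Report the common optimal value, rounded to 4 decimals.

The standard primal-dual pair for 'max c^T x s.t. A x <= b, x >= 0' is:
  Dual:  min b^T y  s.t.  A^T y >= c,  y >= 0.

So the dual LP is:
  minimize  11y1 + 8y2 + 22y3
  subject to:
    y1 + y3 >= 6
    y2 + 2y3 >= 1
    y1, y2, y3 >= 0

Solving the primal: x* = (11, 5.5).
  primal value c^T x* = 71.5.
Solving the dual: y* = (5.5, 0, 0.5).
  dual value b^T y* = 71.5.
Strong duality: c^T x* = b^T y*. Confirmed.

71.5


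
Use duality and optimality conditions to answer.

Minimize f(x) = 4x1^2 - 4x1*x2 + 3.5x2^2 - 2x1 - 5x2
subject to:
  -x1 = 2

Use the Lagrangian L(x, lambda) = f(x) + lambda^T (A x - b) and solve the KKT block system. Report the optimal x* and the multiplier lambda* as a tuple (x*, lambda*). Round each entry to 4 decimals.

Form the Lagrangian:
  L(x, lambda) = (1/2) x^T Q x + c^T x + lambda^T (A x - b)
Stationarity (grad_x L = 0): Q x + c + A^T lambda = 0.
Primal feasibility: A x = b.

This gives the KKT block system:
  [ Q   A^T ] [ x     ]   [-c ]
  [ A    0  ] [ lambda ] = [ b ]

Solving the linear system:
  x*      = (-2, -0.4286)
  lambda* = (-16.2857)
  f(x*)   = 19.3571

x* = (-2, -0.4286), lambda* = (-16.2857)


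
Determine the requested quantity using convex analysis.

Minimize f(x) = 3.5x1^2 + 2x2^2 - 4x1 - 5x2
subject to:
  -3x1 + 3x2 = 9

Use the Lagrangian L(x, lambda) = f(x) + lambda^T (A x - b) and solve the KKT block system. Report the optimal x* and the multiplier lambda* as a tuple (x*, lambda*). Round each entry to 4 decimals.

Form the Lagrangian:
  L(x, lambda) = (1/2) x^T Q x + c^T x + lambda^T (A x - b)
Stationarity (grad_x L = 0): Q x + c + A^T lambda = 0.
Primal feasibility: A x = b.

This gives the KKT block system:
  [ Q   A^T ] [ x     ]   [-c ]
  [ A    0  ] [ lambda ] = [ b ]

Solving the linear system:
  x*      = (-0.2727, 2.7273)
  lambda* = (-1.9697)
  f(x*)   = 2.5909

x* = (-0.2727, 2.7273), lambda* = (-1.9697)


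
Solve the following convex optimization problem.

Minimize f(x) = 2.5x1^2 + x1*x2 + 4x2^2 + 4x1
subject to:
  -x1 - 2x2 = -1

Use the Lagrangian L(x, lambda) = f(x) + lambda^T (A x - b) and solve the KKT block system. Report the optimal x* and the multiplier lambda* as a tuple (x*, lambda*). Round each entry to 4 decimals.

Form the Lagrangian:
  L(x, lambda) = (1/2) x^T Q x + c^T x + lambda^T (A x - b)
Stationarity (grad_x L = 0): Q x + c + A^T lambda = 0.
Primal feasibility: A x = b.

This gives the KKT block system:
  [ Q   A^T ] [ x     ]   [-c ]
  [ A    0  ] [ lambda ] = [ b ]

Solving the linear system:
  x*      = (-0.4167, 0.7083)
  lambda* = (2.625)
  f(x*)   = 0.4792

x* = (-0.4167, 0.7083), lambda* = (2.625)


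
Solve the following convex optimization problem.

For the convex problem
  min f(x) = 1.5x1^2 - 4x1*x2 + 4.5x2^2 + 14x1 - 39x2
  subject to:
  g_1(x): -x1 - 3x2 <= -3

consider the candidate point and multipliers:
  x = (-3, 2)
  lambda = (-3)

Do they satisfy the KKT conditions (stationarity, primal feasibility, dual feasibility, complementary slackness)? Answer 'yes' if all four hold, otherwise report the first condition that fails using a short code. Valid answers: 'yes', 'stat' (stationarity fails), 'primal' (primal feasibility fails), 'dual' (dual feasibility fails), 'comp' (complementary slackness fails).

Gradient of f: grad f(x) = Q x + c = (-3, -9)
Constraint values g_i(x) = a_i^T x - b_i:
  g_1((-3, 2)) = 0
Stationarity residual: grad f(x) + sum_i lambda_i a_i = (0, 0)
  -> stationarity OK
Primal feasibility (all g_i <= 0): OK
Dual feasibility (all lambda_i >= 0): FAILS
Complementary slackness (lambda_i * g_i(x) = 0 for all i): OK

Verdict: the first failing condition is dual_feasibility -> dual.

dual


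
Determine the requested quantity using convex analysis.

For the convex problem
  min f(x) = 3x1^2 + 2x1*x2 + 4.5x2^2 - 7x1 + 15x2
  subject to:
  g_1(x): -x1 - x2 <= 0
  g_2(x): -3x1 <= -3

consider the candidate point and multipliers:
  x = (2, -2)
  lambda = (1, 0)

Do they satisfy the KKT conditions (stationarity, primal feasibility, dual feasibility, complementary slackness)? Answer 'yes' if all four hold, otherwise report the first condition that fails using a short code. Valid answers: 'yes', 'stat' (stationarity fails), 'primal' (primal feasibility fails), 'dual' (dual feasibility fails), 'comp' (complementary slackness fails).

Gradient of f: grad f(x) = Q x + c = (1, 1)
Constraint values g_i(x) = a_i^T x - b_i:
  g_1((2, -2)) = 0
  g_2((2, -2)) = -3
Stationarity residual: grad f(x) + sum_i lambda_i a_i = (0, 0)
  -> stationarity OK
Primal feasibility (all g_i <= 0): OK
Dual feasibility (all lambda_i >= 0): OK
Complementary slackness (lambda_i * g_i(x) = 0 for all i): OK

Verdict: yes, KKT holds.

yes


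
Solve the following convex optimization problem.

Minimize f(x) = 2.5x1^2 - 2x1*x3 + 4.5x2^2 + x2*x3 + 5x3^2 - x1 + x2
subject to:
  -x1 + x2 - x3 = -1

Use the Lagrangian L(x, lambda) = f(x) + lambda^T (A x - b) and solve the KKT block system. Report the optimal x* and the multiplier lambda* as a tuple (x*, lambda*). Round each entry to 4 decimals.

Form the Lagrangian:
  L(x, lambda) = (1/2) x^T Q x + c^T x + lambda^T (A x - b)
Stationarity (grad_x L = 0): Q x + c + A^T lambda = 0.
Primal feasibility: A x = b.

This gives the KKT block system:
  [ Q   A^T ] [ x     ]   [-c ]
  [ A    0  ] [ lambda ] = [ b ]

Solving the linear system:
  x*      = (0.5087, -0.2565, 0.2348)
  lambda* = (1.0739)
  f(x*)   = 0.1543

x* = (0.5087, -0.2565, 0.2348), lambda* = (1.0739)


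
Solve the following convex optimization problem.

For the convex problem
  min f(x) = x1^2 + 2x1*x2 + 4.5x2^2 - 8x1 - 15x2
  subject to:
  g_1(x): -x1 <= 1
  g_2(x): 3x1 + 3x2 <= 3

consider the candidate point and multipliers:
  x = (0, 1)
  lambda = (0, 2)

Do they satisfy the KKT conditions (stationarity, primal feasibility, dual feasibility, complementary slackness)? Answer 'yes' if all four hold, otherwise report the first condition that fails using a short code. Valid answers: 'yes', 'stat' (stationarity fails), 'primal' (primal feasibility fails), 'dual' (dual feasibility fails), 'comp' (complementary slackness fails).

Gradient of f: grad f(x) = Q x + c = (-6, -6)
Constraint values g_i(x) = a_i^T x - b_i:
  g_1((0, 1)) = -1
  g_2((0, 1)) = 0
Stationarity residual: grad f(x) + sum_i lambda_i a_i = (0, 0)
  -> stationarity OK
Primal feasibility (all g_i <= 0): OK
Dual feasibility (all lambda_i >= 0): OK
Complementary slackness (lambda_i * g_i(x) = 0 for all i): OK

Verdict: yes, KKT holds.

yes


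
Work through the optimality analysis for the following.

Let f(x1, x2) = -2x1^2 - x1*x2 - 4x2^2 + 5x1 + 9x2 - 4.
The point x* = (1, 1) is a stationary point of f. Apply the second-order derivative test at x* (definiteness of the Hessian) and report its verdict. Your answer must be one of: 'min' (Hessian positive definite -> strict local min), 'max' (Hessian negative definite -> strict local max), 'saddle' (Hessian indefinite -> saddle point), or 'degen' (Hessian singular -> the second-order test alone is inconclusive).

Compute the Hessian H = grad^2 f:
  H = [[-4, -1], [-1, -8]]
Verify stationarity: grad f(x*) = H x* + g = (0, 0).
Eigenvalues of H: -8.2361, -3.7639.
Both eigenvalues < 0, so H is negative definite -> x* is a strict local max.

max


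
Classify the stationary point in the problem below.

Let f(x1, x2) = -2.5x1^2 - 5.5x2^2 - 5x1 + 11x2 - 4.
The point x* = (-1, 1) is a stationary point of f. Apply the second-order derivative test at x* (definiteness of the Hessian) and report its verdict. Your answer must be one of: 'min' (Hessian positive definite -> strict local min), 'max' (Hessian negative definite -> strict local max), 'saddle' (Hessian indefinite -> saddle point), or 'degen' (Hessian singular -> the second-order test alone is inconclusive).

Compute the Hessian H = grad^2 f:
  H = [[-5, 0], [0, -11]]
Verify stationarity: grad f(x*) = H x* + g = (0, 0).
Eigenvalues of H: -11, -5.
Both eigenvalues < 0, so H is negative definite -> x* is a strict local max.

max


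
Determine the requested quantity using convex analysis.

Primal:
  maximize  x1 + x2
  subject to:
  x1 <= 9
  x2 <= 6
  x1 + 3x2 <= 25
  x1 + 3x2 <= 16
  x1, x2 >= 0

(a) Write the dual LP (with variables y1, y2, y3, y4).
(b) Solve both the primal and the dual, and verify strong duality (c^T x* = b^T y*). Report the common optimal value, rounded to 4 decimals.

The standard primal-dual pair for 'max c^T x s.t. A x <= b, x >= 0' is:
  Dual:  min b^T y  s.t.  A^T y >= c,  y >= 0.

So the dual LP is:
  minimize  9y1 + 6y2 + 25y3 + 16y4
  subject to:
    y1 + y3 + y4 >= 1
    y2 + 3y3 + 3y4 >= 1
    y1, y2, y3, y4 >= 0

Solving the primal: x* = (9, 2.3333).
  primal value c^T x* = 11.3333.
Solving the dual: y* = (0.6667, 0, 0, 0.3333).
  dual value b^T y* = 11.3333.
Strong duality: c^T x* = b^T y*. Confirmed.

11.3333


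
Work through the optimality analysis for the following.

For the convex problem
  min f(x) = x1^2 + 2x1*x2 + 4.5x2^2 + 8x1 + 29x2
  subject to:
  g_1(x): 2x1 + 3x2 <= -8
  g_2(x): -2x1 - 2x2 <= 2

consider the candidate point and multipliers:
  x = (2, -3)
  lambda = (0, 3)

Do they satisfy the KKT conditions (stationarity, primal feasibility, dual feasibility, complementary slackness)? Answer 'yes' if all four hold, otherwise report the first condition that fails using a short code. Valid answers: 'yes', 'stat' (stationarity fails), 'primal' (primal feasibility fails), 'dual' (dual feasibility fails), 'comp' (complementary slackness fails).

Gradient of f: grad f(x) = Q x + c = (6, 6)
Constraint values g_i(x) = a_i^T x - b_i:
  g_1((2, -3)) = 3
  g_2((2, -3)) = 0
Stationarity residual: grad f(x) + sum_i lambda_i a_i = (0, 0)
  -> stationarity OK
Primal feasibility (all g_i <= 0): FAILS
Dual feasibility (all lambda_i >= 0): OK
Complementary slackness (lambda_i * g_i(x) = 0 for all i): OK

Verdict: the first failing condition is primal_feasibility -> primal.

primal


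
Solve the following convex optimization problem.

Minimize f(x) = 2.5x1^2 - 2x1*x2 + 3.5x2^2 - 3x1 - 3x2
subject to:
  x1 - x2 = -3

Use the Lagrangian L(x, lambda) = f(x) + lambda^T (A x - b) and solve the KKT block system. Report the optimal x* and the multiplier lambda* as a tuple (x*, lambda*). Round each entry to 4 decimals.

Form the Lagrangian:
  L(x, lambda) = (1/2) x^T Q x + c^T x + lambda^T (A x - b)
Stationarity (grad_x L = 0): Q x + c + A^T lambda = 0.
Primal feasibility: A x = b.

This gives the KKT block system:
  [ Q   A^T ] [ x     ]   [-c ]
  [ A    0  ] [ lambda ] = [ b ]

Solving the linear system:
  x*      = (-1.125, 1.875)
  lambda* = (12.375)
  f(x*)   = 17.4375

x* = (-1.125, 1.875), lambda* = (12.375)


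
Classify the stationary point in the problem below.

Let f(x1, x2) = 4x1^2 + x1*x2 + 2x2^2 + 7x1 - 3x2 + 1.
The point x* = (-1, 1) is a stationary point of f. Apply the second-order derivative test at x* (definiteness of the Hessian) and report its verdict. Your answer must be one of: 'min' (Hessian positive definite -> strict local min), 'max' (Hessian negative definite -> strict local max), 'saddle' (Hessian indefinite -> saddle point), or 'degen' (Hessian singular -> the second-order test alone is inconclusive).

Compute the Hessian H = grad^2 f:
  H = [[8, 1], [1, 4]]
Verify stationarity: grad f(x*) = H x* + g = (0, 0).
Eigenvalues of H: 3.7639, 8.2361.
Both eigenvalues > 0, so H is positive definite -> x* is a strict local min.

min


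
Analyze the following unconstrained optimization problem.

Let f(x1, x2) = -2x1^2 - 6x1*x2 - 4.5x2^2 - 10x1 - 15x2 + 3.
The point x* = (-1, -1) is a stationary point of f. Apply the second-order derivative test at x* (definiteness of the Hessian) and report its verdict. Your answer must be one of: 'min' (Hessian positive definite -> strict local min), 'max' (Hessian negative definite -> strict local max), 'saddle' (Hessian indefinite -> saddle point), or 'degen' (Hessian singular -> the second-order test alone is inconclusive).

Compute the Hessian H = grad^2 f:
  H = [[-4, -6], [-6, -9]]
Verify stationarity: grad f(x*) = H x* + g = (0, 0).
Eigenvalues of H: -13, 0.
H has a zero eigenvalue (singular; negative semidefinite but not definite), so H is neither positive definite, negative definite, nor indefinite. The second-order test alone is inconclusive -> degen.
(Indeed, f is constant along the null direction of H through x*, so x* is not a strict local extremum.)

degen
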